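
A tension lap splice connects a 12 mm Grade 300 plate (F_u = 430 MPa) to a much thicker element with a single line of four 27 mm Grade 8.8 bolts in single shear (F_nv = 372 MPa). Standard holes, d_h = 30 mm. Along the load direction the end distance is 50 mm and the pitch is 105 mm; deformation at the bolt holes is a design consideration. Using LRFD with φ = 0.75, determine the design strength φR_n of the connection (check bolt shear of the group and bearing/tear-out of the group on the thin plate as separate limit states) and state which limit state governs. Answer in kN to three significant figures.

639 kN (bolt shear governs)

Bolt shear: A_b = π·27²/4 = 572.6 mm²; R_n = 372 × 572.6 × 4 × 1 / 1000 = 852 kN → 0.75 × 852 = 639 kN.
Bearing (1.2 l_c t F_u ≤ 2.4 d t F_u): upper limit = 2.4·27·12·430 / 1000 = 334.4 kN.
  Edge l_c = 50 − 30/2 = 35 → r_n = 216.7 kN; interior l_c = 105 − 30 = 75 → r_n = 334.4 kN.
  R_n,bearing = 1·216.7 + 3·334.4 = 1220 kN → 0.75 × 1220 = 915 kN.
Bolt shear governs: 639 kN.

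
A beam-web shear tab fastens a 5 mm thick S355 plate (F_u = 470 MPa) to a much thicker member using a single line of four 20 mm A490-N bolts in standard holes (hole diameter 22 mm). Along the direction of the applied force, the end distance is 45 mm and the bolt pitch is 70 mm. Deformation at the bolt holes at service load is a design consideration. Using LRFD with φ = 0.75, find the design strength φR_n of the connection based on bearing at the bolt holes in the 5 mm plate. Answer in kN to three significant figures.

326 kN

Per bolt r_n = 1.2 l_c t F_u ≤ 2.4 d t F_u; upper limit = 2.4 × 20 × 5 × 470 / 1000 = 112.8 kN.
Edge bolt: l_c = 45 − 22/2 = 34 mm → 1.2 × 34 × 5 × 470 / 1000 = 95.88 → r_n = 95.88 kN.
Interior bolts: l_c = 70 − 22 = 48 mm → 1.2 × 48 × 5 × 470 / 1000 = 135.4 → r_n = 112.8 kN.
R_n = 1 × 95.88 + 3 × 112.8 = 434.3 kN.
Design strength φR_n = 0.75 × 434.3 = 326 kN.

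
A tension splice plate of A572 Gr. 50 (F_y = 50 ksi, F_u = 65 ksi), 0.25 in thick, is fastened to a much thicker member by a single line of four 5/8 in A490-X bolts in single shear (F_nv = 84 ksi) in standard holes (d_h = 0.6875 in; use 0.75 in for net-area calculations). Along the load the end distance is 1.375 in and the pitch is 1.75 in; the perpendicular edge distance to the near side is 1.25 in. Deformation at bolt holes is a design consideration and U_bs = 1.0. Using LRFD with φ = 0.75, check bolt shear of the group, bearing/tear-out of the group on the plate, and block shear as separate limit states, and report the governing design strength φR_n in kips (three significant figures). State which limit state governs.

Bolt shear: A_b = π·0.625²/4 = 0.3068 in²; R_n = 84 × 0.3068 × 4 × 1 = 103.1 kips → 0.75 × 103.1 = 77.3 kips.
Bearing: edge l_c = 1.031, r_n = 20.11 kips; interior l_c = 1.062, r_n = 20.72 kips; R_n = 20.11 + 3·20.72 = 82.27 kips → 61.7 kips.
Block shear: A_gv = 1.656, A_nv = 1, A_nt = 0.2188 in²; R_n = min(0.6F_uA_nv, 0.6F_yA_gv) + U_bs·F_u·A_nt = 53.22 kips → 39.9 kips.
Block shear governs: 39.9 kips.

39.9 kips (block shear governs)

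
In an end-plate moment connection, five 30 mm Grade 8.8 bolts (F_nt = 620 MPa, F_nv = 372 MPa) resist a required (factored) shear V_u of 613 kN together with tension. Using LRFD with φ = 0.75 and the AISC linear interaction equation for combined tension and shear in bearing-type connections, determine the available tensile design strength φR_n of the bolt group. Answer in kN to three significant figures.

1110 kN

A_b = π·30²/4 = 706.9 mm²; f_rv = 613 × 1000 / (5 × 706.9) = 173.4 MPa.
F'_nt = 1.3 F_nt − (F_nt / φF_nv) f_rv = 1.3·620 − (620/(0.75·372))·173.4 = 420.6 MPa, capped at F_nt → F'_nt = 420.6 MPa.
R_n = F'_nt · A_b · n = 420.6 × 706.9 × 5 / 1000 = 1486 kN.
Design strength φR_n = 0.75 × 1486 = 1110 kN.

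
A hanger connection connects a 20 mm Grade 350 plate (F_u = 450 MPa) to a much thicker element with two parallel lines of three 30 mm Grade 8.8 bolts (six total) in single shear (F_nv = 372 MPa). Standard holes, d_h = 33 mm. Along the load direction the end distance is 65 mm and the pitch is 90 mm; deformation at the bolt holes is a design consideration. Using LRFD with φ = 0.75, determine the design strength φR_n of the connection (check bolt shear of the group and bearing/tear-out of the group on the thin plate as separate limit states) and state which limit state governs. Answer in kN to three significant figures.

Bolt shear: A_b = π·30²/4 = 706.9 mm²; R_n = 372 × 706.9 × 6 × 1 / 1000 = 1578 kN → 0.75 × 1578 = 1180 kN.
Bearing (1.2 l_c t F_u ≤ 2.4 d t F_u): upper limit = 2.4·30·20·450 / 1000 = 648 kN.
  Edge l_c = 65 − 33/2 = 48.5 → r_n = 523.8 kN; interior l_c = 90 − 33 = 57 → r_n = 615.6 kN.
  R_n,bearing = 2·523.8 + 4·615.6 = 3510 kN → 0.75 × 3510 = 2630 kN.
Bolt shear governs: 1180 kN.

1180 kN (bolt shear governs)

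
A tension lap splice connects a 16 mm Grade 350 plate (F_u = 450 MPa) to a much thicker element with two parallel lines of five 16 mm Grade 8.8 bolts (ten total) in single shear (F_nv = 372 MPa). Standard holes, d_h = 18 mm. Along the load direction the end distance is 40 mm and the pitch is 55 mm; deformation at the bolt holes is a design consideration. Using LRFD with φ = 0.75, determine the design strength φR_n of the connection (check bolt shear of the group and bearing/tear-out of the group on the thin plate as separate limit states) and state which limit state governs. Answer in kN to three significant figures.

Bolt shear: A_b = π·16²/4 = 201.1 mm²; R_n = 372 × 201.1 × 10 × 1 / 1000 = 748 kN → 0.75 × 748 = 561 kN.
Bearing (1.2 l_c t F_u ≤ 2.4 d t F_u): upper limit = 2.4·16·16·450 / 1000 = 276.5 kN.
  Edge l_c = 40 − 18/2 = 31 → r_n = 267.8 kN; interior l_c = 55 − 18 = 37 → r_n = 276.5 kN.
  R_n,bearing = 2·267.8 + 8·276.5 = 2748 kN → 0.75 × 2748 = 2060 kN.
Bolt shear governs: 561 kN.

561 kN (bolt shear governs)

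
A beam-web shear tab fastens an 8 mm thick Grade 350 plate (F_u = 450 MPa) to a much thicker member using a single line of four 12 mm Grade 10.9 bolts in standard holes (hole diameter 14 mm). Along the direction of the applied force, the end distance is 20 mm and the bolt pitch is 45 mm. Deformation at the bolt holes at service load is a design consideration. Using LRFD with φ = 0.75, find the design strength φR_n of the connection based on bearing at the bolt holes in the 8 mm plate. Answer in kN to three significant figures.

Per bolt r_n = 1.2 l_c t F_u ≤ 2.4 d t F_u; upper limit = 2.4 × 12 × 8 × 450 / 1000 = 103.7 kN.
Edge bolt: l_c = 20 − 14/2 = 13 mm → 1.2 × 13 × 8 × 450 / 1000 = 56.16 → r_n = 56.16 kN.
Interior bolts: l_c = 45 − 14 = 31 mm → 1.2 × 31 × 8 × 450 / 1000 = 133.9 → r_n = 103.7 kN.
R_n = 1 × 56.16 + 3 × 103.7 = 367.2 kN.
Design strength φR_n = 0.75 × 367.2 = 275 kN.

275 kN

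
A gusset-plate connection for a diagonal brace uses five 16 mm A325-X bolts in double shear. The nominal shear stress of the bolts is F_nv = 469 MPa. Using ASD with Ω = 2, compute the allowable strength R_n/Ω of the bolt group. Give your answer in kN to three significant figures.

A_b = π × 16² / 4 = 201.1 mm².
R_n = F_nv · A_b · n · n_s = 469 × 201.1 × 5 × 2 / 1000 = 943 kN.
Allowable strength R_n/Ω = 943 / 2 = 471 kN.

471 kN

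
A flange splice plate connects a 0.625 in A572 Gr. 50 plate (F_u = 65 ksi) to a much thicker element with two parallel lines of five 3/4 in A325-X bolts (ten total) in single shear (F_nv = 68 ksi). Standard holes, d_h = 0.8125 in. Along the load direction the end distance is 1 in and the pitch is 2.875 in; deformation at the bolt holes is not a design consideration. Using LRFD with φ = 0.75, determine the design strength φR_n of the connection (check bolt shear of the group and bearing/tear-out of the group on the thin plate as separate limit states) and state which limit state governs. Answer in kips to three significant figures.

225 kips (bolt shear governs)

Bolt shear: A_b = π·0.75²/4 = 0.4418 in²; R_n = 68 × 0.4418 × 10 × 1 = 300.4 kips → 0.75 × 300.4 = 225 kips.
Bearing (1.5 l_c t F_u ≤ 3.0 d t F_u): upper limit = 3.0·0.75·0.625·65 = 91.41 kips.
  Edge l_c = 1 − 0.8125/2 = 0.5938 → r_n = 36.18 kips; interior l_c = 2.875 − 0.8125 = 2.062 → r_n = 91.41 kips.
  R_n,bearing = 2·36.18 + 8·91.41 = 803.6 kips → 0.75 × 803.6 = 603 kips.
Bolt shear governs: 225 kips.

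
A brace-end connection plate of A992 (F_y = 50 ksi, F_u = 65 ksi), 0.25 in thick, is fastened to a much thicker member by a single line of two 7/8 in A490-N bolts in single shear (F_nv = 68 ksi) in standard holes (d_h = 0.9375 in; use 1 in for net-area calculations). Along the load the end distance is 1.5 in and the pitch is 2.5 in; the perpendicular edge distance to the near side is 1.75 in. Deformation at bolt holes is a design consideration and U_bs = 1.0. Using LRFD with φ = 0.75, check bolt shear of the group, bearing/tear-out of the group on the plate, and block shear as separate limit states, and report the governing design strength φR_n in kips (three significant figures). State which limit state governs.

Bolt shear: A_b = π·0.875²/4 = 0.6013 in²; R_n = 68 × 0.6013 × 2 × 1 = 81.78 kips → 0.75 × 81.78 = 61.3 kips.
Bearing: edge l_c = 1.031, r_n = 20.11 kips; interior l_c = 1.562, r_n = 30.47 kips; R_n = 20.11 + 1·30.47 = 50.58 kips → 37.9 kips.
Block shear: A_gv = 1, A_nv = 0.625, A_nt = 0.3125 in²; R_n = min(0.6F_uA_nv, 0.6F_yA_gv) + U_bs·F_u·A_nt = 44.69 kips → 33.5 kips.
Block shear governs: 33.5 kips.

33.5 kips (block shear governs)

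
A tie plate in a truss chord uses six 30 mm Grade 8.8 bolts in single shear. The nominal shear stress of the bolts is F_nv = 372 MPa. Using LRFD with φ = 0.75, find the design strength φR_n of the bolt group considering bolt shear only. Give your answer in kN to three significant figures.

A_b = π × 30² / 4 = 706.9 mm².
R_n = F_nv · A_b · n · n_s = 372 × 706.9 × 6 × 1 / 1000 = 1578 kN.
Design strength φR_n = 0.75 × 1578 = 1180 kN.

1180 kN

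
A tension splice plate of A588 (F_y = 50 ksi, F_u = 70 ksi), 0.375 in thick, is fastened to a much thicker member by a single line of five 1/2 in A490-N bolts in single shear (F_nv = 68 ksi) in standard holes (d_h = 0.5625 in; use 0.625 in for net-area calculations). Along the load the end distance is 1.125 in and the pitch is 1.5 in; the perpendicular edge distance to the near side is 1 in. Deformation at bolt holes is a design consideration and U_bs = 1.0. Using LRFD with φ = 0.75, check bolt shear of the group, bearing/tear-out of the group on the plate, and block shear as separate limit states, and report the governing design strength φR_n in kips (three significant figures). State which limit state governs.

Bolt shear: A_b = π·0.5²/4 = 0.1963 in²; R_n = 68 × 0.1963 × 5 × 1 = 66.76 kips → 0.75 × 66.76 = 50.1 kips.
Bearing: edge l_c = 0.8438, r_n = 26.58 kips; interior l_c = 0.9375, r_n = 29.53 kips; R_n = 26.58 + 4·29.53 = 144.7 kips → 109 kips.
Block shear: A_gv = 2.672, A_nv = 1.617, A_nt = 0.2578 in²; R_n = min(0.6F_uA_nv, 0.6F_yA_gv) + U_bs·F_u·A_nt = 85.97 kips → 64.5 kips.
Bolt shear governs: 50.1 kips.

50.1 kips (bolt shear governs)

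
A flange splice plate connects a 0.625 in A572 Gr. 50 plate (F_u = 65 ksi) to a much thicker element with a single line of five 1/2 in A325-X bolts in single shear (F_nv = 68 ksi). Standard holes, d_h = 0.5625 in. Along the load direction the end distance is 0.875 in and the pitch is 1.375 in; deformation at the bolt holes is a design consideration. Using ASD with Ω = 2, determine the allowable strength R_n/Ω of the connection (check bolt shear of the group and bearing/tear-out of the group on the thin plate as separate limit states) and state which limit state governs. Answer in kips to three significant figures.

33.4 kips (bolt shear governs)

Bolt shear: A_b = π·0.5²/4 = 0.1963 in²; R_n = 68 × 0.1963 × 5 × 1 = 66.76 kips → 66.76 / 2 = 33.4 kips.
Bearing (1.2 l_c t F_u ≤ 2.4 d t F_u): upper limit = 2.4·0.5·0.625·65 = 48.75 kips.
  Edge l_c = 0.875 − 0.5625/2 = 0.5938 → r_n = 28.95 kips; interior l_c = 1.375 − 0.5625 = 0.8125 → r_n = 39.61 kips.
  R_n,bearing = 1·28.95 + 4·39.61 = 187.4 kips → 187.4 / 2 = 93.7 kips.
Bolt shear governs: 33.4 kips.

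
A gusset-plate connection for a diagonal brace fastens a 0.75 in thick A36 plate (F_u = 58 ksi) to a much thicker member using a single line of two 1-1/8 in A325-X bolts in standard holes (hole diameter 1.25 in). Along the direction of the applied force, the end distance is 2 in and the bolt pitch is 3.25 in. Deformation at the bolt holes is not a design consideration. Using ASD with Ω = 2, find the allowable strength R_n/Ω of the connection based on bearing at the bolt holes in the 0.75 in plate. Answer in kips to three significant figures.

110 kips

Per bolt r_n = 1.5 l_c t F_u ≤ 3.0 d t F_u; upper limit = 3.0 × 1.125 × 0.75 × 58 = 146.8 kips.
Edge bolt: l_c = 2 − 1.25/2 = 1.375 in → 1.5 × 1.375 × 0.75 × 58 = 89.72 → r_n = 89.72 kips.
Interior bolts: l_c = 3.25 − 1.25 = 2 in → 1.5 × 2 × 0.75 × 58 = 130.5 → r_n = 130.5 kips.
R_n = 1 × 89.72 + 1 × 130.5 = 220.2 kips.
Allowable strength R_n/Ω = 220.2 / 2 = 110 kips.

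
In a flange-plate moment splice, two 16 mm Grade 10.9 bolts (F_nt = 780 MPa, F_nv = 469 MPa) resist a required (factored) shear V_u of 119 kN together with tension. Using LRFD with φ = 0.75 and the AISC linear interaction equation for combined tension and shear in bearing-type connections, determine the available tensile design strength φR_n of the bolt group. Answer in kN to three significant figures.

108 kN

A_b = π·16²/4 = 201.1 mm²; f_rv = 119 × 1000 / (2 × 201.1) = 295.9 MPa.
F'_nt = 1.3 F_nt − (F_nt / φF_nv) f_rv = 1.3·780 − (780/(0.75·469))·295.9 = 357.8 MPa, capped at F_nt → F'_nt = 357.8 MPa.
R_n = F'_nt · A_b · n = 357.8 × 201.1 × 2 / 1000 = 143.9 kN.
Design strength φR_n = 0.75 × 143.9 = 108 kN.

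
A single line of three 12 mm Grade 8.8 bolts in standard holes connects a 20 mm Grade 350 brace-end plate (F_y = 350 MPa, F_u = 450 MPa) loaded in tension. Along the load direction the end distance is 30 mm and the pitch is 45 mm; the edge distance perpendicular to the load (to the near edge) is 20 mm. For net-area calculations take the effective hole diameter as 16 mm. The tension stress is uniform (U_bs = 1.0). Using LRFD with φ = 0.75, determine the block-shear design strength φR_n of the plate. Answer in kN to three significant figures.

405 kN

Shear plane L_v = 30 + 2·45 = 120 mm; A_gv = 120 × 20 = 2400 mm².
A_nv = (120 − 2.5·16) × 20 = 1600 mm².
A_nt = (20 − 0.5·16) × 20 = 240 mm².
0.6 F_u A_nv = 432 kN; 0.6 F_y A_gv = 504 kN → shear rupture governs the shear term.
R_n = 432 + 1.0 × 450 × 240 / 1000 = 540 kN.
Design strength φR_n = 0.75 × 540 = 405 kN.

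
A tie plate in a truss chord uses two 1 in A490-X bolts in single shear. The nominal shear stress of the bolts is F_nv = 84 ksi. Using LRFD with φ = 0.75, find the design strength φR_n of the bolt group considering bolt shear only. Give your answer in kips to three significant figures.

99 kips

A_b = π × 1² / 4 = 0.7854 in².
R_n = F_nv · A_b · n · n_s = 84 × 0.7854 × 2 × 1 = 131.9 kips.
Design strength φR_n = 0.75 × 131.9 = 99 kips.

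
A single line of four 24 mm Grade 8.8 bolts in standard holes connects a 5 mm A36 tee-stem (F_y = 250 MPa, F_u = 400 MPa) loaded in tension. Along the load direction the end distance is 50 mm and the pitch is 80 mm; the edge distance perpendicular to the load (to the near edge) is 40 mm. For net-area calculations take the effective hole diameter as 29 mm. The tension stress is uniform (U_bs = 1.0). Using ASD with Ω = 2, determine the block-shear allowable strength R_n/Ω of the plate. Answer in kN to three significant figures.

134 kN

Shear plane L_v = 50 + 3·80 = 290 mm; A_gv = 290 × 5 = 1450 mm².
A_nv = (290 − 3.5·29) × 5 = 942.5 mm².
A_nt = (40 − 0.5·29) × 5 = 127.5 mm².
0.6 F_u A_nv = 226.2 kN; 0.6 F_y A_gv = 217.5 kN → shear yielding governs the shear term.
R_n = 217.5 + 1.0 × 400 × 127.5 / 1000 = 268.5 kN.
Allowable strength R_n/Ω = 268.5 / 2 = 134 kN.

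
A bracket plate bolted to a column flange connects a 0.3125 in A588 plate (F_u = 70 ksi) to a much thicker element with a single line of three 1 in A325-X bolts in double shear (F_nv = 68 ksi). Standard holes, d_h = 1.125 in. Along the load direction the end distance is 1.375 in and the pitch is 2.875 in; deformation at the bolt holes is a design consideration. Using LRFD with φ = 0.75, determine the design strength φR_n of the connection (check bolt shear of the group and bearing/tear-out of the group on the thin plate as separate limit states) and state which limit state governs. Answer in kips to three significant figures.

Bolt shear: A_b = π·1²/4 = 0.7854 in²; R_n = 68 × 0.7854 × 3 × 2 = 320.4 kips → 0.75 × 320.4 = 240 kips.
Bearing (1.2 l_c t F_u ≤ 2.4 d t F_u): upper limit = 2.4·1·0.3125·70 = 52.5 kips.
  Edge l_c = 1.375 − 1.125/2 = 0.8125 → r_n = 21.33 kips; interior l_c = 2.875 − 1.125 = 1.75 → r_n = 45.94 kips.
  R_n,bearing = 1·21.33 + 2·45.94 = 113.2 kips → 0.75 × 113.2 = 84.9 kips.
Bearing governs: 84.9 kips.

84.9 kips (bearing governs)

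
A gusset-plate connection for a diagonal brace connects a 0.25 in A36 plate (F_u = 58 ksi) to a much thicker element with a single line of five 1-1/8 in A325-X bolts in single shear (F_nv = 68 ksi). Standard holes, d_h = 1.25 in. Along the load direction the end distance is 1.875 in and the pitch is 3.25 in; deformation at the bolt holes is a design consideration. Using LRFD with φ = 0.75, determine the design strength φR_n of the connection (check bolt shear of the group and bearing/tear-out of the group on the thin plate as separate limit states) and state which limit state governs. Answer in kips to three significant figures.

121 kips (bearing governs)

Bolt shear: A_b = π·1.125²/4 = 0.994 in²; R_n = 68 × 0.994 × 5 × 1 = 338 kips → 0.75 × 338 = 253 kips.
Bearing (1.2 l_c t F_u ≤ 2.4 d t F_u): upper limit = 2.4·1.125·0.25·58 = 39.15 kips.
  Edge l_c = 1.875 − 1.25/2 = 1.25 → r_n = 21.75 kips; interior l_c = 3.25 − 1.25 = 2 → r_n = 34.8 kips.
  R_n,bearing = 1·21.75 + 4·34.8 = 160.9 kips → 0.75 × 160.9 = 121 kips.
Bearing governs: 121 kips.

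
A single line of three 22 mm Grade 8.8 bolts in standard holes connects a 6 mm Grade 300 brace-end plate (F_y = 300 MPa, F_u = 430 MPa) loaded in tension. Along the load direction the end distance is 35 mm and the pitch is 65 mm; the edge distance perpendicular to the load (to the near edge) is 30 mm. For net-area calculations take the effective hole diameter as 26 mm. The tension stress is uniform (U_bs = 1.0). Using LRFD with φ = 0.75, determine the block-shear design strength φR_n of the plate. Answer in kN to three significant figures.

Shear plane L_v = 35 + 2·65 = 165 mm; A_gv = 165 × 6 = 990 mm².
A_nv = (165 − 2.5·26) × 6 = 600 mm².
A_nt = (30 − 0.5·26) × 6 = 102 mm².
0.6 F_u A_nv = 154.8 kN; 0.6 F_y A_gv = 178.2 kN → shear rupture governs the shear term.
R_n = 154.8 + 1.0 × 430 × 102 / 1000 = 198.7 kN.
Design strength φR_n = 0.75 × 198.7 = 149 kN.

149 kN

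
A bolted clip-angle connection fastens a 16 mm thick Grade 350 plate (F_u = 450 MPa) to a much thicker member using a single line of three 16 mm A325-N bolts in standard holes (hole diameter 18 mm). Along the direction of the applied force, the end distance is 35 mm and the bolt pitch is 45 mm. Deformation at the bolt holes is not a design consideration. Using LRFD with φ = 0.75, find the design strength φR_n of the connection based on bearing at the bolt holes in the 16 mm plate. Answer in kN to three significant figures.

Per bolt r_n = 1.5 l_c t F_u ≤ 3.0 d t F_u; upper limit = 3.0 × 16 × 16 × 450 / 1000 = 345.6 kN.
Edge bolt: l_c = 35 − 18/2 = 26 mm → 1.5 × 26 × 16 × 450 / 1000 = 280.8 → r_n = 280.8 kN.
Interior bolts: l_c = 45 − 18 = 27 mm → 1.5 × 27 × 16 × 450 / 1000 = 291.6 → r_n = 291.6 kN.
R_n = 1 × 280.8 + 2 × 291.6 = 864 kN.
Design strength φR_n = 0.75 × 864 = 648 kN.

648 kN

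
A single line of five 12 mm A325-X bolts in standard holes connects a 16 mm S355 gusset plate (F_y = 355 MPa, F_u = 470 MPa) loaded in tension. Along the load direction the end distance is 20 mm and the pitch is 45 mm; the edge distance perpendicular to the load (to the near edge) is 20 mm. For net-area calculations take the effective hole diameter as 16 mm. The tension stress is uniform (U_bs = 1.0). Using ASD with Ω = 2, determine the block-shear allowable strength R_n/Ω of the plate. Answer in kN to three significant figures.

334 kN

Shear plane L_v = 20 + 4·45 = 200 mm; A_gv = 200 × 16 = 3200 mm².
A_nv = (200 − 4.5·16) × 16 = 2048 mm².
A_nt = (20 − 0.5·16) × 16 = 192 mm².
0.6 F_u A_nv = 577.5 kN; 0.6 F_y A_gv = 681.6 kN → shear rupture governs the shear term.
R_n = 577.5 + 1.0 × 470 × 192 / 1000 = 667.8 kN.
Allowable strength R_n/Ω = 667.8 / 2 = 334 kN.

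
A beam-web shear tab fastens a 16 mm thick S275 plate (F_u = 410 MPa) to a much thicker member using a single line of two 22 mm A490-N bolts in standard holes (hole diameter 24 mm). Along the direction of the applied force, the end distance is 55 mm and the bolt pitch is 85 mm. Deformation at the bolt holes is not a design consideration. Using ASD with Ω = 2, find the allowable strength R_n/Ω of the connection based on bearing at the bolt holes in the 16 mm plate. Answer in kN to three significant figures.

428 kN

Per bolt r_n = 1.5 l_c t F_u ≤ 3.0 d t F_u; upper limit = 3.0 × 22 × 16 × 410 / 1000 = 433 kN.
Edge bolt: l_c = 55 − 24/2 = 43 mm → 1.5 × 43 × 16 × 410 / 1000 = 423.1 → r_n = 423.1 kN.
Interior bolts: l_c = 85 − 24 = 61 mm → 1.5 × 61 × 16 × 410 / 1000 = 600.2 → r_n = 433 kN.
R_n = 1 × 423.1 + 1 × 433 = 856.1 kN.
Allowable strength R_n/Ω = 856.1 / 2 = 428 kN.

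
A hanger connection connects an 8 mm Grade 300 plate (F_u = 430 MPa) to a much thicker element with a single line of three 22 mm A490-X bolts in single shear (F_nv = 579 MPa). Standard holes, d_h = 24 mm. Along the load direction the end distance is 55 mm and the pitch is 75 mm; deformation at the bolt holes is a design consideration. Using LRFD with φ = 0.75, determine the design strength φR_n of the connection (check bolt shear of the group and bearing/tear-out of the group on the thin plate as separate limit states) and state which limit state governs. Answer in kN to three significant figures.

Bolt shear: A_b = π·22²/4 = 380.1 mm²; R_n = 579 × 380.1 × 3 × 1 / 1000 = 660.3 kN → 0.75 × 660.3 = 495 kN.
Bearing (1.2 l_c t F_u ≤ 2.4 d t F_u): upper limit = 2.4·22·8·430 / 1000 = 181.6 kN.
  Edge l_c = 55 − 24/2 = 43 → r_n = 177.5 kN; interior l_c = 75 − 24 = 51 → r_n = 181.6 kN.
  R_n,bearing = 1·177.5 + 2·181.6 = 540.8 kN → 0.75 × 540.8 = 406 kN.
Bearing governs: 406 kN.

406 kN (bearing governs)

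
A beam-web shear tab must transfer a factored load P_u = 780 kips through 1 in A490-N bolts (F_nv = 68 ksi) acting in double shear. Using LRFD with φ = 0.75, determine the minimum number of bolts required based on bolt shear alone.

A_b = π·1²/4 = 0.7854 in².
Per-bolt design strength φR_n = 0.75 × 68 × 0.7854 × 2 = 80.11 kips.
n ≥ 780 / 80.11 = 9.737 → use 10 bolts.

10 bolts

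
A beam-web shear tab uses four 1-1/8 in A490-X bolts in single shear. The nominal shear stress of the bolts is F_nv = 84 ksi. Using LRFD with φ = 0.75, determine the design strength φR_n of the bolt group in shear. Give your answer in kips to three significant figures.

A_b = π × 1.125² / 4 = 0.994 in².
R_n = F_nv · A_b · n · n_s = 84 × 0.994 × 4 × 1 = 334 kips.
Design strength φR_n = 0.75 × 334 = 250 kips.

250 kips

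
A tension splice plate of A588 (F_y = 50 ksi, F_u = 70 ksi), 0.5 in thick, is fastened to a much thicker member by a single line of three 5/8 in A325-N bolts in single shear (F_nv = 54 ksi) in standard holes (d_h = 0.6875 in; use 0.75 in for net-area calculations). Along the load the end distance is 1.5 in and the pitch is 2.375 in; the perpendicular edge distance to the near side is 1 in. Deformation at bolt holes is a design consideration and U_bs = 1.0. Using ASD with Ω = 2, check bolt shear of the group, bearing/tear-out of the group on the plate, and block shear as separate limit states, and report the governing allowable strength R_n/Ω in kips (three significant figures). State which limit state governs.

Bolt shear: A_b = π·0.625²/4 = 0.3068 in²; R_n = 54 × 0.3068 × 3 × 1 = 49.7 kips → 49.7 / 2 = 24.9 kips.
Bearing: edge l_c = 1.156, r_n = 48.56 kips; interior l_c = 1.688, r_n = 52.5 kips; R_n = 48.56 + 2·52.5 = 153.6 kips → 76.8 kips.
Block shear: A_gv = 3.125, A_nv = 2.188, A_nt = 0.3125 in²; R_n = min(0.6F_uA_nv, 0.6F_yA_gv) + U_bs·F_u·A_nt = 113.8 kips → 56.9 kips.
Bolt shear governs: 24.9 kips.

24.9 kips (bolt shear governs)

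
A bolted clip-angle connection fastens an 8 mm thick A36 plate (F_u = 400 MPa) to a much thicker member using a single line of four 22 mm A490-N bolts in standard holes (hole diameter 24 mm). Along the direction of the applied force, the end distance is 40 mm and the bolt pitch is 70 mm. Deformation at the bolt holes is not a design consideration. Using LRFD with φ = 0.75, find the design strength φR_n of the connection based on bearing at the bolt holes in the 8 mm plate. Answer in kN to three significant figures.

Per bolt r_n = 1.5 l_c t F_u ≤ 3.0 d t F_u; upper limit = 3.0 × 22 × 8 × 400 / 1000 = 211.2 kN.
Edge bolt: l_c = 40 − 24/2 = 28 mm → 1.5 × 28 × 8 × 400 / 1000 = 134.4 → r_n = 134.4 kN.
Interior bolts: l_c = 70 − 24 = 46 mm → 1.5 × 46 × 8 × 400 / 1000 = 220.8 → r_n = 211.2 kN.
R_n = 1 × 134.4 + 3 × 211.2 = 768 kN.
Design strength φR_n = 0.75 × 768 = 576 kN.

576 kN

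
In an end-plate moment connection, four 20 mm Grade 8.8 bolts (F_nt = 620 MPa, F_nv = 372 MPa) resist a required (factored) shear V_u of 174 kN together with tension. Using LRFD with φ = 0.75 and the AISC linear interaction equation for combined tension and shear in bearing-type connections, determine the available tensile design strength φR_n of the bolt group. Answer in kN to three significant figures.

A_b = π·20²/4 = 314.2 mm²; f_rv = 174 × 1000 / (4 × 314.2) = 138.5 MPa.
F'_nt = 1.3 F_nt − (F_nt / φF_nv) f_rv = 1.3·620 − (620/(0.75·372))·138.5 = 498.3 MPa, capped at F_nt → F'_nt = 498.3 MPa.
R_n = F'_nt · A_b · n = 498.3 × 314.2 × 4 / 1000 = 626.2 kN.
Design strength φR_n = 0.75 × 626.2 = 470 kN.

470 kN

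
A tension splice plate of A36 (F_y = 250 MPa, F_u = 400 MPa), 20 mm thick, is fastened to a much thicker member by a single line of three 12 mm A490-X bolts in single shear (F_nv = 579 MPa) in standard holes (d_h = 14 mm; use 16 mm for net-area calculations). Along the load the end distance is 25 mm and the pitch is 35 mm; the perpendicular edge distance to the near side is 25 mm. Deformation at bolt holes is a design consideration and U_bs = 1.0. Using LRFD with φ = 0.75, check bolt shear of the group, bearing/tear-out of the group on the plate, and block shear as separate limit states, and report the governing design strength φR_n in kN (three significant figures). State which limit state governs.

Bolt shear: A_b = π·12²/4 = 113.1 mm²; R_n = 579 × 113.1 × 3 × 1 / 1000 = 196.5 kN → 0.75 × 196.5 = 147 kN.
Bearing: edge l_c = 18, r_n = 172.8 kN; interior l_c = 21, r_n = 201.6 kN; R_n = 172.8 + 2·201.6 = 576 kN → 432 kN.
Block shear: A_gv = 1900, A_nv = 1100, A_nt = 340 mm²; R_n = min(0.6F_uA_nv, 0.6F_yA_gv) + U_bs·F_u·A_nt = 400 kN → 300 kN.
Bolt shear governs: 147 kN.

147 kN (bolt shear governs)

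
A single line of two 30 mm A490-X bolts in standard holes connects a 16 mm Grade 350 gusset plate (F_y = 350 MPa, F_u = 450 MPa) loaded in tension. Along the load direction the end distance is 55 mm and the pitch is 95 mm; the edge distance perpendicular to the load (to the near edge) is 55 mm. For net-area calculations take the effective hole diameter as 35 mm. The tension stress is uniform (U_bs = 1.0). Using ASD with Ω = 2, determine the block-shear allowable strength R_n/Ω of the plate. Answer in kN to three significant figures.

Shear plane L_v = 55 + 1·95 = 150 mm; A_gv = 150 × 16 = 2400 mm².
A_nv = (150 − 1.5·35) × 16 = 1560 mm².
A_nt = (55 − 0.5·35) × 16 = 600 mm².
0.6 F_u A_nv = 421.2 kN; 0.6 F_y A_gv = 504 kN → shear rupture governs the shear term.
R_n = 421.2 + 1.0 × 450 × 600 / 1000 = 691.2 kN.
Allowable strength R_n/Ω = 691.2 / 2 = 346 kN.

346 kN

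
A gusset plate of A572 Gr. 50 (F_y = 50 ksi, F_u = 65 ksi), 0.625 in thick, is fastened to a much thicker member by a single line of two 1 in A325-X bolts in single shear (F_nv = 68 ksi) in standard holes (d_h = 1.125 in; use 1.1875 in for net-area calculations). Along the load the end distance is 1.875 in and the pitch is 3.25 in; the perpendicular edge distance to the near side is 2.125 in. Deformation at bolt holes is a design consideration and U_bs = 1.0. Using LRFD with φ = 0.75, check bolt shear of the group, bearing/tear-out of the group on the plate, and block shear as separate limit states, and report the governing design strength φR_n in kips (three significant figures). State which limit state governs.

Bolt shear: A_b = π·1²/4 = 0.7854 in²; R_n = 68 × 0.7854 × 2 × 1 = 106.8 kips → 0.75 × 106.8 = 80.1 kips.
Bearing: edge l_c = 1.312, r_n = 63.98 kips; interior l_c = 2.125, r_n = 97.5 kips; R_n = 63.98 + 1·97.5 = 161.5 kips → 121 kips.
Block shear: A_gv = 3.203, A_nv = 2.09, A_nt = 0.957 in²; R_n = min(0.6F_uA_nv, 0.6F_yA_gv) + U_bs·F_u·A_nt = 143.7 kips → 108 kips.
Bolt shear governs: 80.1 kips.

80.1 kips (bolt shear governs)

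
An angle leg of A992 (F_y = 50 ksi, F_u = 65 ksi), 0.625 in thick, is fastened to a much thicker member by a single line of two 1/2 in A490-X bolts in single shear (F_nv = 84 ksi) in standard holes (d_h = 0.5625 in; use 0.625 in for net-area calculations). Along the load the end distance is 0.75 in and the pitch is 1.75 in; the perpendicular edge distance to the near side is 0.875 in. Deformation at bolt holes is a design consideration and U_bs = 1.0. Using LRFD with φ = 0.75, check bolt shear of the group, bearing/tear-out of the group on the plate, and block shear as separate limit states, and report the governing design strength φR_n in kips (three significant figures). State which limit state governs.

Bolt shear: A_b = π·0.5²/4 = 0.1963 in²; R_n = 84 × 0.1963 × 2 × 1 = 32.99 kips → 0.75 × 32.99 = 24.7 kips.
Bearing: edge l_c = 0.4688, r_n = 22.85 kips; interior l_c = 1.188, r_n = 48.75 kips; R_n = 22.85 + 1·48.75 = 71.6 kips → 53.7 kips.
Block shear: A_gv = 1.562, A_nv = 0.9766, A_nt = 0.3516 in²; R_n = min(0.6F_uA_nv, 0.6F_yA_gv) + U_bs·F_u·A_nt = 60.94 kips → 45.7 kips.
Bolt shear governs: 24.7 kips.

24.7 kips (bolt shear governs)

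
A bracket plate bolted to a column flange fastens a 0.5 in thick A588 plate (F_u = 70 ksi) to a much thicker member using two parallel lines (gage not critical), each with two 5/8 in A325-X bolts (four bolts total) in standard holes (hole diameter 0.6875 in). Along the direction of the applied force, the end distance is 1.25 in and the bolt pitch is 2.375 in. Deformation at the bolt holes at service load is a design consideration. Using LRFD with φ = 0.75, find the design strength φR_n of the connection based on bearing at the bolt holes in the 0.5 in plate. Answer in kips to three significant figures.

136 kips

Per bolt r_n = 1.2 l_c t F_u ≤ 2.4 d t F_u; upper limit = 2.4 × 0.625 × 0.5 × 70 = 52.5 kips.
Edge bolt: l_c = 1.25 − 0.6875/2 = 0.9062 in → 1.2 × 0.9062 × 0.5 × 70 = 38.06 → r_n = 38.06 kips.
Interior bolts: l_c = 2.375 − 0.6875 = 1.688 in → 1.2 × 1.688 × 0.5 × 70 = 70.88 → r_n = 52.5 kips.
R_n = 2 × 38.06 + 2 × 52.5 = 181.1 kips.
Design strength φR_n = 0.75 × 181.1 = 136 kips.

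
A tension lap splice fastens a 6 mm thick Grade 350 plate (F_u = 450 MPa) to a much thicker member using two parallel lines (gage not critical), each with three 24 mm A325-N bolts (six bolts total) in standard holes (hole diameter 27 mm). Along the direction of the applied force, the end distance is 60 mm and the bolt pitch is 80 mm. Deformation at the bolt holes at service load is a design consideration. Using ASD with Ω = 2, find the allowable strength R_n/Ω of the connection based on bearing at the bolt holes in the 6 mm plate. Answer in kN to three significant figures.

462 kN

Per bolt r_n = 1.2 l_c t F_u ≤ 2.4 d t F_u; upper limit = 2.4 × 24 × 6 × 450 / 1000 = 155.5 kN.
Edge bolt: l_c = 60 − 27/2 = 46.5 mm → 1.2 × 46.5 × 6 × 450 / 1000 = 150.7 → r_n = 150.7 kN.
Interior bolts: l_c = 80 − 27 = 53 mm → 1.2 × 53 × 6 × 450 / 1000 = 171.7 → r_n = 155.5 kN.
R_n = 2 × 150.7 + 4 × 155.5 = 923.4 kN.
Allowable strength R_n/Ω = 923.4 / 2 = 462 kN.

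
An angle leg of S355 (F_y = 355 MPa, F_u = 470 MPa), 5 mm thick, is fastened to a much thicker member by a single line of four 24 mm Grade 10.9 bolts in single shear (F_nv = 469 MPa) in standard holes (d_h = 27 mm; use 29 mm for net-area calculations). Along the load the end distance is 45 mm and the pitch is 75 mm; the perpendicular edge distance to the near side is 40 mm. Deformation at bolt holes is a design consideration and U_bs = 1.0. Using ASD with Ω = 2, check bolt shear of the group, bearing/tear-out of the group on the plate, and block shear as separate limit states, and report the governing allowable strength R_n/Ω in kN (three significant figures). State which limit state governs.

149 kN (block shear governs)

Bolt shear: A_b = π·24²/4 = 452.4 mm²; R_n = 469 × 452.4 × 4 × 1 / 1000 = 848.7 kN → 848.7 / 2 = 424 kN.
Bearing: edge l_c = 31.5, r_n = 88.83 kN; interior l_c = 48, r_n = 135.4 kN; R_n = 88.83 + 3·135.4 = 494.9 kN → 247 kN.
Block shear: A_gv = 1350, A_nv = 842.5, A_nt = 127.5 mm²; R_n = min(0.6F_uA_nv, 0.6F_yA_gv) + U_bs·F_u·A_nt = 297.5 kN → 149 kN.
Block shear governs: 149 kN.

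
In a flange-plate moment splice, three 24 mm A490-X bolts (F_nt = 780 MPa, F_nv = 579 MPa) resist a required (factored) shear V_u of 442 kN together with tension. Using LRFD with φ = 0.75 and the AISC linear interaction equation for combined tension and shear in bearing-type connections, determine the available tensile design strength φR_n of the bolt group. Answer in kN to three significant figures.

437 kN

A_b = π·24²/4 = 452.4 mm²; f_rv = 442 × 1000 / (3 × 452.4) = 325.7 MPa.
F'_nt = 1.3 F_nt − (F_nt / φF_nv) f_rv = 1.3·780 − (780/(0.75·579))·325.7 = 429 MPa, capped at F_nt → F'_nt = 429 MPa.
R_n = F'_nt · A_b · n = 429 × 452.4 × 3 / 1000 = 582.2 kN.
Design strength φR_n = 0.75 × 582.2 = 437 kN.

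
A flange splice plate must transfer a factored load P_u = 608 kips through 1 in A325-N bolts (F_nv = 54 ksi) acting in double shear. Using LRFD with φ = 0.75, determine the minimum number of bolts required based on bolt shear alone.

10 bolts

A_b = π·1²/4 = 0.7854 in².
Per-bolt design strength φR_n = 0.75 × 54 × 0.7854 × 2 = 63.62 kips.
n ≥ 608 / 63.62 = 9.557 → use 10 bolts.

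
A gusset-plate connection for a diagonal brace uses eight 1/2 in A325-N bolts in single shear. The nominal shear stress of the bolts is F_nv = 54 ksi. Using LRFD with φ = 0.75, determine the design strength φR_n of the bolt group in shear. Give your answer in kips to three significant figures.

A_b = π × 0.5² / 4 = 0.1963 in².
R_n = F_nv · A_b · n · n_s = 54 × 0.1963 × 8 × 1 = 84.82 kips.
Design strength φR_n = 0.75 × 84.82 = 63.6 kips.

63.6 kips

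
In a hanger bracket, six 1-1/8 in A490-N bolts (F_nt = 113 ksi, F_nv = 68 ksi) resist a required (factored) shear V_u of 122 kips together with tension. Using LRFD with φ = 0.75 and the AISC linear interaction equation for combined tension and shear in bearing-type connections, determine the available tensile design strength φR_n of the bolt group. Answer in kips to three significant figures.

A_b = π·1.125²/4 = 0.994 in²; f_rv = 122 / (6 × 0.994) = 20.46 ksi.
F'_nt = 1.3 F_nt − (F_nt / φF_nv) f_rv = 1.3·113 − (113/(0.75·68))·20.46 = 101.6 ksi, capped at F_nt → F'_nt = 101.6 ksi.
R_n = F'_nt · A_b · n = 101.6 × 0.994 × 6 = 605.8 kips.
Design strength φR_n = 0.75 × 605.8 = 454 kips.

454 kips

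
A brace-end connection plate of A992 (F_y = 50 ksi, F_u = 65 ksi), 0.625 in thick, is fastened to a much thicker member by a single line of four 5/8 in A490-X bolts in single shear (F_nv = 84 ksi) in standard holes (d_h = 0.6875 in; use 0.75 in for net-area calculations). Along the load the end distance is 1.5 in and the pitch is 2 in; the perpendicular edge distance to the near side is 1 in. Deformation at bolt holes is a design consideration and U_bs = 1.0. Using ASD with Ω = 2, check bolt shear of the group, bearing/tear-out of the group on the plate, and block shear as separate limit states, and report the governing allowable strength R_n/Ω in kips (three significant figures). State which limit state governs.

Bolt shear: A_b = π·0.625²/4 = 0.3068 in²; R_n = 84 × 0.3068 × 4 × 1 = 103.1 kips → 103.1 / 2 = 51.5 kips.
Bearing: edge l_c = 1.156, r_n = 56.37 kips; interior l_c = 1.312, r_n = 60.94 kips; R_n = 56.37 + 3·60.94 = 239.2 kips → 120 kips.
Block shear: A_gv = 4.688, A_nv = 3.047, A_nt = 0.3906 in²; R_n = min(0.6F_uA_nv, 0.6F_yA_gv) + U_bs·F_u·A_nt = 144.2 kips → 72.1 kips.
Bolt shear governs: 51.5 kips.

51.5 kips (bolt shear governs)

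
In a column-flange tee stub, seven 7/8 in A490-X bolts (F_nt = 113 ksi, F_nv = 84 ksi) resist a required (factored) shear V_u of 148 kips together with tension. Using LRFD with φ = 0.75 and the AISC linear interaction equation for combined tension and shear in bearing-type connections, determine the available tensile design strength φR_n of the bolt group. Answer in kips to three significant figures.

A_b = π·0.875²/4 = 0.6013 in²; f_rv = 148 / (7 × 0.6013) = 35.16 ksi.
F'_nt = 1.3 F_nt − (F_nt / φF_nv) f_rv = 1.3·113 − (113/(0.75·84))·35.16 = 83.83 ksi, capped at F_nt → F'_nt = 83.83 ksi.
R_n = F'_nt · A_b · n = 83.83 × 0.6013 × 7 = 352.9 kips.
Design strength φR_n = 0.75 × 352.9 = 265 kips.

265 kips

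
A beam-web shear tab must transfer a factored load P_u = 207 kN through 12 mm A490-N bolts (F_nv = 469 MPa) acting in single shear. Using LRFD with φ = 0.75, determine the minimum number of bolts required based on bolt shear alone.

A_b = π·12²/4 = 113.1 mm².
Per-bolt design strength φR_n = 0.75 × 469 × 113.1 × 1 / 1000 = 39.78 kN.
n ≥ 207 / 39.78 = 5.203 → use 6 bolts.

6 bolts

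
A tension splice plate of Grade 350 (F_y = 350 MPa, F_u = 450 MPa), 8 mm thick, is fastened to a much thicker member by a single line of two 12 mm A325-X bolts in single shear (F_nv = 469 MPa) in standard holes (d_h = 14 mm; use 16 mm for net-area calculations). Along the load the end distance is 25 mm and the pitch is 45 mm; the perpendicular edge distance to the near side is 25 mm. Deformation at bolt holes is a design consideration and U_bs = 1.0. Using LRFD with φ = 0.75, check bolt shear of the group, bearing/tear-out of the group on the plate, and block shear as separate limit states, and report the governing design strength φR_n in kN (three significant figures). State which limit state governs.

Bolt shear: A_b = π·12²/4 = 113.1 mm²; R_n = 469 × 113.1 × 2 × 1 / 1000 = 106.1 kN → 0.75 × 106.1 = 79.6 kN.
Bearing: edge l_c = 18, r_n = 77.76 kN; interior l_c = 31, r_n = 103.7 kN; R_n = 77.76 + 1·103.7 = 181.4 kN → 136 kN.
Block shear: A_gv = 560, A_nv = 368, A_nt = 136 mm²; R_n = min(0.6F_uA_nv, 0.6F_yA_gv) + U_bs·F_u·A_nt = 160.6 kN → 120 kN.
Bolt shear governs: 79.6 kN.

79.6 kN (bolt shear governs)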